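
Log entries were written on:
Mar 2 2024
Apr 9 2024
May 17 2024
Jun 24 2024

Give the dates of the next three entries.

Aug 1 2024, Sep 8 2024, Oct 16 2024

Gaps between consecutive events: 38, 38, 38 days — a constant 38-day interval.
Jun 24 2024 + 38 days = Aug 1 2024.
Aug 1 2024 + 38 days = Sep 8 2024.
Sep 8 2024 + 38 days = Oct 16 2024.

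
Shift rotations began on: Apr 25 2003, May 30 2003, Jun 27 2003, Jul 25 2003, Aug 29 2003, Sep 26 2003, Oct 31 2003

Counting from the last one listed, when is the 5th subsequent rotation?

These are Fridays with 35, 28, 28, 35, 28, 35-day gaps.
Each is the final Friday of its month — May 30 2003 is past the 28th, so '4th Friday' doesn't fit.
November 2003 ends with Friday Nov 28 2003.
Last Friday of December 2003: Dec 26 2003.
Last Friday of January 2004: Jan 30 2004.
February 2004 ends with Friday Feb 27 2004.
Last Friday of March 2004: Mar 26 2004.

Mar 26 2004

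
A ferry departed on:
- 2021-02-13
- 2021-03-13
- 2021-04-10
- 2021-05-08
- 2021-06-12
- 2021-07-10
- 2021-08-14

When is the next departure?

All dates are Saturdays, 28, 28, 28, 35, 28, 35 days apart.
Specifically, the 2nd Saturday of each month.
2nd Saturday of September 2021: 2021-09-11.

2021-09-11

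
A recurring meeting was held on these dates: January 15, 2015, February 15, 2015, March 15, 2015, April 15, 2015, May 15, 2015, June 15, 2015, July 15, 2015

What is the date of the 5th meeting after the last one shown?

Gaps: 31, 28, 31, 30, 31, 30 days — not constant. Every event is on the 15th of the month.
Pattern: the 15th of each month.
August 2015: August 15, 2015.
September 2015: September 15, 2015.
October 2015: October 15, 2015.
Next: November 2015 → November 15, 2015.
Next: December 2015 → December 15, 2015.

December 15, 2015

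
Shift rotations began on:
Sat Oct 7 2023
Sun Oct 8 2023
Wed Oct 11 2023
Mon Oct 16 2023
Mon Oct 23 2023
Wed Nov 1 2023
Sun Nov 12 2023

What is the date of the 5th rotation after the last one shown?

Intervals are 1, 3, 5, 7, 9, 11 days — an arithmetic progression with common difference 2.
Next gap: 13 days. Sun Nov 12 2023 + 13 days = Sat Nov 25 2023.
Next gap: 15 days. Sat Nov 25 2023 + 15 days = Sun Dec 10 2023.
Next gap: 17 days. Sun Dec 10 2023 + 17 days = Wed Dec 27 2023.
Next gap: 19 days. Wed Dec 27 2023 + 19 days = Mon Jan 15 2024.
Next gap: 21 days. Mon Jan 15 2024 + 21 days = Mon Feb 5 2024.

Mon Feb 5 2024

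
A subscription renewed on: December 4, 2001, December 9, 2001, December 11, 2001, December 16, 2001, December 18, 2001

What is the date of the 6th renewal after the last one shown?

January 8, 2002

Every event lands on a Tuesday or Sunday (gaps cycle 5, 2, 5, 2).
So the schedule is: every Tuesday and Sunday.
Next Sunday: December 23, 2001.
The following Tuesday is December 25, 2001.
The following Sunday is December 30, 2001.
Next Tuesday: January 1, 2002.
The following Sunday is January 6, 2002.
The following Tuesday is January 8, 2002.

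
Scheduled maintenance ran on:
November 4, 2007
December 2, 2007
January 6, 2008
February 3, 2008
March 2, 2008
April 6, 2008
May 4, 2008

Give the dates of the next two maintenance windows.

All dates are Sundays, 28, 35, 28, 28, 35, 28 days apart.
Specifically, the 1st Sunday of each month.
June 2008 — 1st Sunday is June 1, 2008.
July 2008 — 1st Sunday is July 6, 2008.

June 1, 2008; July 6, 2008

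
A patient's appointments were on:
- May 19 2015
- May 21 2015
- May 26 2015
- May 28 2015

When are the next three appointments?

Jun 2 2015, Jun 4 2015, Jun 9 2015

Every event lands on a Tuesday or Thursday (gaps cycle 2, 5, 2).
So the schedule is: every Tuesday and Thursday.
The following Tuesday is Jun 2 2015.
The following Thursday is Jun 4 2015.
The following Tuesday is Jun 9 2015.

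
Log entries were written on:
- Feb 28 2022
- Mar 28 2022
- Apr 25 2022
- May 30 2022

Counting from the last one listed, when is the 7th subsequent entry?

All Mondays; the gaps (28, 28, 35) vary with month length.
This is the last Monday of each month.
June 2022 ends with Monday Jun 27 2022.
Last Monday of July 2022: Jul 25 2022.
Last Monday of August 2022: Aug 29 2022.
September 2022 ends with Monday Sep 26 2022.
October 2022 ends with Monday Oct 31 2022.
Last Monday of November 2022: Nov 28 2022.
December 2022 ends with Monday Dec 26 2022.

Dec 26 2022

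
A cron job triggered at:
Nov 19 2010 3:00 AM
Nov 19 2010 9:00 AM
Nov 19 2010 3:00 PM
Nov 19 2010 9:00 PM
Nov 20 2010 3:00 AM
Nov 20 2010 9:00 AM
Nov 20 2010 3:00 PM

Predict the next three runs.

Spacing: 6, 6, 6, 6, 6, 6 h — constant 6 h.
Nov 20 2010 3:00 PM + 6 h = Nov 20 2010 9:00 PM.
Nov 20 2010 9:00 PM + 6 h = Nov 21 2010 3:00 AM.
Nov 21 2010 3:00 AM + 6 h = Nov 21 2010 9:00 AM.

Nov 20 2010 9:00 PM, Nov 21 2010 3:00 AM, Nov 21 2010 9:00 AM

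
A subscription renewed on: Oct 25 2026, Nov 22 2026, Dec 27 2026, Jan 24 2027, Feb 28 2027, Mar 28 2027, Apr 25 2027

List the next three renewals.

May 23 2027, Jun 27 2027, Jul 25 2027

Gaps: 28, 35, 28, 35, 28, 28 days — a mix of 28 and 35. Every date is a Sunday.
Each is the 4th Sunday of its month.
4th Sunday of May 2027: May 23 2027.
4th Sunday of June 2027: Jun 27 2027.
July 2027 — 4th Sunday is Jul 25 2027.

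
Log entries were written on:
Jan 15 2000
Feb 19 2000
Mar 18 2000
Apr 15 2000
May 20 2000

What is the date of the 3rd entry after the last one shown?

These are Saturdays at 28- or 35-day spacing (35, 28, 28, 35).
The pattern: 3rd Saturday of the month.
June 2000 — 3rd Saturday is Jun 17 2000.
July 2000 — 3rd Saturday is Jul 15 2000.
3rd Saturday of August 2000: Aug 19 2000.

Aug 19 2000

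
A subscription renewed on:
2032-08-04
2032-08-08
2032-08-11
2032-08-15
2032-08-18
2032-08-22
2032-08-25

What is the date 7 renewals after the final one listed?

2032-09-19

The gap pattern 4, 3, 4, 3, 4, 3 repeats every 2 events.
These are the Wednesdays and Sundays of each week.
The following Sunday is 2032-08-29.
The following Wednesday is 2032-09-01.
Next Sunday: 2032-09-05.
Next Wednesday: 2032-09-08.
Next Sunday: 2032-09-12.
The following Wednesday is 2032-09-15.
Next Sunday: 2032-09-19.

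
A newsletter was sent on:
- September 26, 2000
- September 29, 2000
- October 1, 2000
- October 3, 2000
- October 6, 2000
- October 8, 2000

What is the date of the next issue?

October 10, 2000

The gap pattern 3, 2, 2, 3, 2 repeats every 3 events.
These are the Tuesdays, Fridays and Sundays of each week.
The following Tuesday is October 10, 2000.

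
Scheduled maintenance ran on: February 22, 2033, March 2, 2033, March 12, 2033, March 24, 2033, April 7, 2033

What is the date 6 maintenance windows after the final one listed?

Intervals are 8, 10, 12, 14 days — an arithmetic progression with common difference 2.
Next gap: 16 days. April 7, 2033 + 16 days = April 23, 2033.
Next gap: 18 days. April 23, 2033 + 18 days = May 11, 2033.
Next gap: 20 days. May 11, 2033 + 20 days = May 31, 2033.
Next gap: 22 days. May 31, 2033 + 22 days = June 22, 2033.
Next gap: 24 days. June 22, 2033 + 24 days = July 16, 2033.
Next gap: 26 days. July 16, 2033 + 26 days = August 11, 2033.

August 11, 2033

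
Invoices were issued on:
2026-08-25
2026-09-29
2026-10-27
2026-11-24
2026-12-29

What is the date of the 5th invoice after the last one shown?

Every date is a Tuesday; gaps 35, 28, 28, 35 days.
Each is the last Tuesday of its month (at least one falls on the 29th or later, ruling out '4th Tuesday').
January 2027 ends with Tuesday 2027-01-26.
February 2027 ends with Tuesday 2027-02-23.
March 2027 ends with Tuesday 2027-03-30.
April 2027 ends with Tuesday 2027-04-27.
Last Tuesday of May 2027: 2027-05-25.

2027-05-25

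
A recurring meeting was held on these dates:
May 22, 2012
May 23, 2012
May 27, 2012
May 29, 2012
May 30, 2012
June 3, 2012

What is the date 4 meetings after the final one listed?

Every event lands on a Tuesday or Wednesday or Sunday (gaps cycle 1, 4, 2, 1, 4).
So the schedule is: every Tuesday, Wednesday and Sunday.
Next Tuesday: June 5, 2012.
The following Wednesday is June 6, 2012.
The following Sunday is June 10, 2012.
The following Tuesday is June 12, 2012.

June 12, 2012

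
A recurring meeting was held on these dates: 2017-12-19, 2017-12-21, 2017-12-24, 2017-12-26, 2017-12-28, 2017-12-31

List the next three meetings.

2018-01-02, 2018-01-04, 2018-01-07

Every event lands on a Tuesday or Thursday or Sunday (gaps cycle 2, 3, 2, 2, 3).
So the schedule is: every Tuesday, Thursday and Sunday.
Next Tuesday: 2018-01-02.
The following Thursday is 2018-01-04.
The following Sunday is 2018-01-07.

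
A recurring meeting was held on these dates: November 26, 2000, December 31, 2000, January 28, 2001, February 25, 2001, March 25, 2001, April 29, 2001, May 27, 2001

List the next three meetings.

These are Sundays with 35, 28, 28, 28, 35, 28-day gaps.
Each is the final Sunday of its month — December 31, 2000 is past the 28th, so '4th Sunday' doesn't fit.
Last Sunday of June 2001: June 24, 2001.
July 2001 ends with Sunday July 29, 2001.
August 2001 ends with Sunday August 26, 2001.

June 24, 2001; July 29, 2001; August 26, 2001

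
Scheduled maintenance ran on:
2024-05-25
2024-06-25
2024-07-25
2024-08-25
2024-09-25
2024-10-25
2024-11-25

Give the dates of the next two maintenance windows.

2024-12-25, 2025-01-25

Each date is the 25th; the gaps (31, 30, 31, 31, 30, 31) track the month lengths.
The rule is the 25th of each month.
December 2024: 2024-12-25.
January 2025: 2025-01-25.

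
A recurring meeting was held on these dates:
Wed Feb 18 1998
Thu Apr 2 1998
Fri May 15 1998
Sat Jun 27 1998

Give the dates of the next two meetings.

Sun Aug 9 1998, Mon Sep 21 1998

Every event comes 43 days after the last (43, 43, 43).
Sat Jun 27 1998 + 43 days = Sun Aug 9 1998.
Sun Aug 9 1998 + 43 days = Mon Sep 21 1998.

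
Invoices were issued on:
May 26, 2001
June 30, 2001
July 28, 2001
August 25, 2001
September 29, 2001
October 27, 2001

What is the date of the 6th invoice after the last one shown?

April 27, 2002

All Saturdays; the gaps (35, 28, 28, 35, 28) vary with month length.
This is the last Saturday of each month.
Last Saturday of November 2001: November 24, 2001.
Last Saturday of December 2001: December 29, 2001.
Last Saturday of January 2002: January 26, 2002.
February 2002 ends with Saturday February 23, 2002.
Last Saturday of March 2002: March 30, 2002.
April 2002 ends with Saturday April 27, 2002.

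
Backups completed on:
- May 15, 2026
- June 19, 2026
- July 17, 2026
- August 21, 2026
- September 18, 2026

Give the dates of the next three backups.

These are Fridays at 28- or 35-day spacing (35, 28, 35, 28).
The pattern: 3rd Friday of the month.
October 2026 — 3rd Friday is October 16, 2026.
November 2026 — 3rd Friday is November 20, 2026.
December 2026 — 3rd Friday is December 18, 2026.

October 16, 2026; November 20, 2026; December 18, 2026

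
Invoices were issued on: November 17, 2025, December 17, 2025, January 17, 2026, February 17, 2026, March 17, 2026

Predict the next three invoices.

April 17, 2026; May 17, 2026; June 17, 2026

Each date is the 17th; the gaps (30, 31, 31, 28) track the month lengths.
The rule is the 17th of each month.
April 2026: April 17, 2026.
May 2026: May 17, 2026.
Next: June 2026 → June 17, 2026.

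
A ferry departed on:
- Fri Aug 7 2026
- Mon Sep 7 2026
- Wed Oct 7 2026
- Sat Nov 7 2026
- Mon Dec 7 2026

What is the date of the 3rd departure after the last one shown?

Sun Mar 7 2027

The day-of-month is always 7 (31, 30, 31, 30 days between events).
So this recurs on the 7th of each month.
January 2027: Thu Jan 7 2027.
February 2027: Sun Feb 7 2027.
March 2027: Sun Mar 7 2027.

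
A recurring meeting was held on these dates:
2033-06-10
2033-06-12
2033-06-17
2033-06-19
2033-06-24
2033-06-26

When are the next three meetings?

Every event lands on a Friday or Sunday (gaps cycle 2, 5, 2, 5, 2).
So the schedule is: every Friday and Sunday.
The following Friday is 2033-07-01.
Next Sunday: 2033-07-03.
The following Friday is 2033-07-08.

2033-07-01, 2033-07-03, 2033-07-08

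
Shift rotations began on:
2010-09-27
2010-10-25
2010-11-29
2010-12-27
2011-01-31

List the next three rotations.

2011-02-28, 2011-03-28, 2011-04-25

These are Mondays with 28, 35, 28, 35-day gaps.
Each is the final Monday of its month — 2010-11-29 is past the 28th, so '4th Monday' doesn't fit.
February 2011 ends with Monday 2011-02-28.
March 2011 ends with Monday 2011-03-28.
April 2011 ends with Monday 2011-04-25.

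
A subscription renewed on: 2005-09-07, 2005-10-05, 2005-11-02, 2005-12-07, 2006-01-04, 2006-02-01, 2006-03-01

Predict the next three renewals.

2006-04-05, 2006-05-03, 2006-06-07

These are Wednesdays at 28- or 35-day spacing (28, 28, 35, 28, 28, 28).
The pattern: 1st Wednesday of the month.
April 2006 — 1st Wednesday is 2006-04-05.
May 2006 — 1st Wednesday is 2006-05-03.
1st Wednesday of June 2006: 2006-06-07.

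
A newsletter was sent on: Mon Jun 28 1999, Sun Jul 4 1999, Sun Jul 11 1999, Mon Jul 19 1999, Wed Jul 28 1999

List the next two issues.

Gaps: 6, 7, 8, 9 days — each gap is 1 larger than the previous one.
Next gap: 10 days. Wed Jul 28 1999 + 10 days = Sat Aug 7 1999.
Next gap: 11 days. Sat Aug 7 1999 + 11 days = Wed Aug 18 1999.

Sat Aug 7 1999, Wed Aug 18 1999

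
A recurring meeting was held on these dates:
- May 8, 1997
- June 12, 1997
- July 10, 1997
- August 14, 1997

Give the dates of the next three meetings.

These are Thursdays at 28- or 35-day spacing (35, 28, 35).
The pattern: 2nd Thursday of the month.
September 1997 — 2nd Thursday is September 11, 1997.
October 1997 — 2nd Thursday is October 9, 1997.
2nd Thursday of November 1997: November 13, 1997.

September 11, 1997; October 9, 1997; November 13, 1997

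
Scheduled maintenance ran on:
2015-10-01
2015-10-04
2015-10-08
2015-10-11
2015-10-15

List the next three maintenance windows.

Gaps: 3, 4, 3, 4 days — not constant, but cyclic with period 2.
The events fall on every Thursday and Sunday.
The following Sunday is 2015-10-18.
Next Thursday: 2015-10-22.
Next Sunday: 2015-10-25.

2015-10-18, 2015-10-22, 2015-10-25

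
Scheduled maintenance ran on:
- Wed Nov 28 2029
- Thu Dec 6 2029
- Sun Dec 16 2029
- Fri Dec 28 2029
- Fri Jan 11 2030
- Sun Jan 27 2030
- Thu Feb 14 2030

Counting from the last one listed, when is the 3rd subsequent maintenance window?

Intervals are 8, 10, 12, 14, 16, 18 days — an arithmetic progression with common difference 2.
Next gap: 20 days. Thu Feb 14 2030 + 20 days = Wed Mar 6 2030.
Next gap: 22 days. Wed Mar 6 2030 + 22 days = Thu Mar 28 2030.
Next gap: 24 days. Thu Mar 28 2030 + 24 days = Sun Apr 21 2030.

Sun Apr 21 2030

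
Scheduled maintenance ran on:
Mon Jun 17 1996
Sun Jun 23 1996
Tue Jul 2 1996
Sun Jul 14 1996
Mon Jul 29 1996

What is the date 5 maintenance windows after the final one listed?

Tue Nov 26 1996

The spacing grows by 3 each time: 6, 9, 12, 15 days.
Next gap: 18 days. Mon Jul 29 1996 + 18 days = Fri Aug 16 1996.
Next gap: 21 days. Fri Aug 16 1996 + 21 days = Fri Sep 6 1996.
Next gap: 24 days. Fri Sep 6 1996 + 24 days = Mon Sep 30 1996.
Next gap: 27 days. Mon Sep 30 1996 + 27 days = Sun Oct 27 1996.
Next gap: 30 days. Sun Oct 27 1996 + 30 days = Tue Nov 26 1996.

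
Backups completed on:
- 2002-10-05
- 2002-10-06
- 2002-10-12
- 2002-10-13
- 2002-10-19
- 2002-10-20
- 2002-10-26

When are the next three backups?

Gaps: 1, 6, 1, 6, 1, 6 days — not constant, but cyclic with period 2.
The events fall on every Saturday and Sunday.
The following Sunday is 2002-10-27.
Next Saturday: 2002-11-02.
The following Sunday is 2002-11-03.

2002-10-27, 2002-11-02, 2002-11-03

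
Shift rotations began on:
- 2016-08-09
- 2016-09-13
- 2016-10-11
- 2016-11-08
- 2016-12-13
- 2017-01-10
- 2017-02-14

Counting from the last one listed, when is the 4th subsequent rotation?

These are Tuesdays at 28- or 35-day spacing (35, 28, 28, 35, 28, 35).
The pattern: 2nd Tuesday of the month.
2nd Tuesday of March 2017: 2017-03-14.
April 2017 — 2nd Tuesday is 2017-04-11.
May 2017 — 2nd Tuesday is 2017-05-09.
2nd Tuesday of June 2017: 2017-06-13.

2017-06-13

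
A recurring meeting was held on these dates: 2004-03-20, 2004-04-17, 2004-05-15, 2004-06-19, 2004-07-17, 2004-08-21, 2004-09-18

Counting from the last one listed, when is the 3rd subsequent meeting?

Gaps: 28, 28, 35, 28, 35, 28 days — a mix of 28 and 35. Every date is a Saturday.
Each is the 3rd Saturday of its month.
3rd Saturday of October 2004: 2004-10-16.
November 2004 — 3rd Saturday is 2004-11-20.
December 2004 — 3rd Saturday is 2004-12-18.

2004-12-18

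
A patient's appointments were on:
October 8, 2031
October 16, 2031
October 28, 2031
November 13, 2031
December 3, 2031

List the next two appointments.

Intervals are 8, 12, 16, 20 days — an arithmetic progression with common difference 4.
Next gap: 24 days. December 3, 2031 + 24 days = December 27, 2031.
Next gap: 28 days. December 27, 2031 + 28 days = January 24, 2032.

December 27, 2031; January 24, 2032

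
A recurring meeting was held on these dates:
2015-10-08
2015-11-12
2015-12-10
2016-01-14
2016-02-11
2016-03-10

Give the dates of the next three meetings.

2016-04-14, 2016-05-12, 2016-06-09

Gaps: 35, 28, 35, 28, 28 days — a mix of 28 and 35. Every date is a Thursday.
Each is the 2nd Thursday of its month.
2nd Thursday of April 2016: 2016-04-14.
May 2016 — 2nd Thursday is 2016-05-12.
June 2016 — 2nd Thursday is 2016-06-09.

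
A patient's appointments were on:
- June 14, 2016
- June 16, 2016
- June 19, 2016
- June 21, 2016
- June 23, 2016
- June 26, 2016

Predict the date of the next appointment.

June 28, 2016

Gaps: 2, 3, 2, 2, 3 days — not constant, but cyclic with period 3.
The events fall on every Tuesday, Thursday and Sunday.
The following Tuesday is June 28, 2016.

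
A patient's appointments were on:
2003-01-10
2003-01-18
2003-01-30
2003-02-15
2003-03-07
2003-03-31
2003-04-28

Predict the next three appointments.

2003-05-30, 2003-07-05, 2003-08-14

Intervals are 8, 12, 16, 20, 24, 28 days — an arithmetic progression with common difference 4.
Next gap: 32 days. 2003-04-28 + 32 days = 2003-05-30.
Next gap: 36 days. 2003-05-30 + 36 days = 2003-07-05.
Next gap: 40 days. 2003-07-05 + 40 days = 2003-08-14.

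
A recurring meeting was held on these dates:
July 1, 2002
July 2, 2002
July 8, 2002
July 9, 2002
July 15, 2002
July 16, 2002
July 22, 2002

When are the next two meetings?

July 23, 2002; July 29, 2002

The gap pattern 1, 6, 1, 6, 1, 6 repeats every 2 events.
These are the Mondays and Tuesdays of each week.
The following Tuesday is July 23, 2002.
Next Monday: July 29, 2002.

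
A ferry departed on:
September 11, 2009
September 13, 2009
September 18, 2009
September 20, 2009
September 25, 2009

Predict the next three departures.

September 27, 2009; October 2, 2009; October 4, 2009

Gaps: 2, 5, 2, 5 days — not constant, but cyclic with period 2.
The events fall on every Friday and Sunday.
Next Sunday: September 27, 2009.
The following Friday is October 2, 2009.
The following Sunday is October 4, 2009.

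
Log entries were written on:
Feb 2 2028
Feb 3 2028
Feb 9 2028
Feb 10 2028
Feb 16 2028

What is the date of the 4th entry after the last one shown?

Mar 1 2028

The gap pattern 1, 6, 1, 6 repeats every 2 events.
These are the Wednesdays and Thursdays of each week.
Next Thursday: Feb 17 2028.
Next Wednesday: Feb 23 2028.
The following Thursday is Feb 24 2028.
Next Wednesday: Mar 1 2028.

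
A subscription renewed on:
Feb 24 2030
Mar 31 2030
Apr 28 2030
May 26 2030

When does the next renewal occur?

Every date is a Sunday; gaps 35, 28, 28 days.
Each is the last Sunday of its month (at least one falls on the 29th or later, ruling out '4th Sunday').
Last Sunday of June 2030: Jun 30 2030.

Jun 30 2030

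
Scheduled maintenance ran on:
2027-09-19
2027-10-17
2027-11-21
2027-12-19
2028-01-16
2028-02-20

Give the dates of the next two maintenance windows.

2028-03-19, 2028-04-16

These are Sundays at 28- or 35-day spacing (28, 35, 28, 28, 35).
The pattern: 3rd Sunday of the month.
3rd Sunday of March 2028: 2028-03-19.
3rd Sunday of April 2028: 2028-04-16.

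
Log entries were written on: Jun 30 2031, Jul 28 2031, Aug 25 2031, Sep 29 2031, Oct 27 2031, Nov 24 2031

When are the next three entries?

Dec 29 2031, Jan 26 2032, Feb 23 2032

These are Mondays with 28, 28, 35, 28, 28-day gaps.
Each is the final Monday of its month — Jun 30 2031 is past the 28th, so '4th Monday' doesn't fit.
Last Monday of December 2031: Dec 29 2031.
Last Monday of January 2032: Jan 26 2032.
Last Monday of February 2032: Feb 23 2032.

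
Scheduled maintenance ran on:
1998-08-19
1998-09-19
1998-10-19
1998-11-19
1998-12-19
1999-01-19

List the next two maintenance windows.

The day-of-month is always 19 (31, 30, 31, 30, 31 days between events).
So this recurs on the 19th of each month.
Next: February 1999 → 1999-02-19.
Next: March 1999 → 1999-03-19.

1999-02-19, 1999-03-19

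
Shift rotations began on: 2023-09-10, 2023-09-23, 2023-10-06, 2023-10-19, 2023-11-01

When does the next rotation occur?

The spacing is 13, 13, 13, 13 days — always 13 days.
2023-11-01 + 13 days = 2023-11-14.

2023-11-14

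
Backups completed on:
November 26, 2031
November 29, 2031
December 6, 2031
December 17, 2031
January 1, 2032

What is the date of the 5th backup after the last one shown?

May 15, 2032

Gaps: 3, 7, 11, 15 days — each gap is 4 larger than the previous one.
Next gap: 19 days. January 1, 2032 + 19 days = January 20, 2032.
Next gap: 23 days. January 20, 2032 + 23 days = February 12, 2032.
Next gap: 27 days. February 12, 2032 + 27 days = March 10, 2032.
Next gap: 31 days. March 10, 2032 + 31 days = April 10, 2032.
Next gap: 35 days. April 10, 2032 + 35 days = May 15, 2032.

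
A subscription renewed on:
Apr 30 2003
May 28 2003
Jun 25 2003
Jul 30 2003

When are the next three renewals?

Every date is a Wednesday; gaps 28, 28, 35 days.
Each is the last Wednesday of its month (at least one falls on the 29th or later, ruling out '4th Wednesday').
Last Wednesday of August 2003: Aug 27 2003.
September 2003 ends with Wednesday Sep 24 2003.
Last Wednesday of October 2003: Oct 29 2003.

Aug 27 2003, Sep 24 2003, Oct 29 2003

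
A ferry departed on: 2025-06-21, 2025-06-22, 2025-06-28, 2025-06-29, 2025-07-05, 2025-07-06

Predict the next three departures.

2025-07-12, 2025-07-13, 2025-07-19

Gaps: 1, 6, 1, 6, 1 days — not constant, but cyclic with period 2.
The events fall on every Saturday and Sunday.
The following Saturday is 2025-07-12.
Next Sunday: 2025-07-13.
Next Saturday: 2025-07-19.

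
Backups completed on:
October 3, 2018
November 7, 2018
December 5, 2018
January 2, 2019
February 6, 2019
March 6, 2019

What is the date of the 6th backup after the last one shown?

September 4, 2019

Gaps: 35, 28, 28, 35, 28 days — a mix of 28 and 35. Every date is a Wednesday.
Each is the 1st Wednesday of its month.
1st Wednesday of April 2019: April 3, 2019.
May 2019 — 1st Wednesday is May 1, 2019.
1st Wednesday of June 2019: June 5, 2019.
July 2019 — 1st Wednesday is July 3, 2019.
1st Wednesday of August 2019: August 7, 2019.
1st Wednesday of September 2019: September 4, 2019.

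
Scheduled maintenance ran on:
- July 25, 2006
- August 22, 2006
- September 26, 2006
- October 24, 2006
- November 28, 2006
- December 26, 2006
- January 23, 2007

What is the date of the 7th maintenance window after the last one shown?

August 28, 2007

All dates are Tuesdays, 28, 35, 28, 35, 28, 28 days apart.
Specifically, the 4th Tuesday of each month.
4th Tuesday of February 2007: February 27, 2007.
March 2007 — 4th Tuesday is March 27, 2007.
4th Tuesday of April 2007: April 24, 2007.
4th Tuesday of May 2007: May 22, 2007.
4th Tuesday of June 2007: June 26, 2007.
July 2007 — 4th Tuesday is July 24, 2007.
August 2007 — 4th Tuesday is August 28, 2007.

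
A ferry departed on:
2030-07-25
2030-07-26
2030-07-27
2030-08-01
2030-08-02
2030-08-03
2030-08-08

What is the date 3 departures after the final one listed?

The gap pattern 1, 1, 5, 1, 1, 5 repeats every 3 events.
These are the Thursdays, Fridays and Saturdays of each week.
The following Friday is 2030-08-09.
Next Saturday: 2030-08-10.
The following Thursday is 2030-08-15.

2030-08-15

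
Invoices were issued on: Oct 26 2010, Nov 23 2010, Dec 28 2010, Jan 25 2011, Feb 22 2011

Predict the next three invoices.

Mar 22 2011, Apr 26 2011, May 24 2011

Gaps: 28, 35, 28, 28 days — a mix of 28 and 35. Every date is a Tuesday.
Each is the 4th Tuesday of its month.
4th Tuesday of March 2011: Mar 22 2011.
April 2011 — 4th Tuesday is Apr 26 2011.
May 2011 — 4th Tuesday is May 24 2011.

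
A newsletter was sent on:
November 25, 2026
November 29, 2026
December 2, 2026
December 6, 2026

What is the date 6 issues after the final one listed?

Every event lands on a Wednesday or Sunday (gaps cycle 4, 3, 4).
So the schedule is: every Wednesday and Sunday.
The following Wednesday is December 9, 2026.
The following Sunday is December 13, 2026.
Next Wednesday: December 16, 2026.
The following Sunday is December 20, 2026.
Next Wednesday: December 23, 2026.
Next Sunday: December 27, 2026.

December 27, 2026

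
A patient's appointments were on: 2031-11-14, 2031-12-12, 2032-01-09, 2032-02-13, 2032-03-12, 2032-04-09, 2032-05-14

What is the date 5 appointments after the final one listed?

2032-10-08

Gaps: 28, 28, 35, 28, 28, 35 days — a mix of 28 and 35. Every date is a Friday.
Each is the 2nd Friday of its month.
June 2032 — 2nd Friday is 2032-06-11.
2nd Friday of July 2032: 2032-07-09.
August 2032 — 2nd Friday is 2032-08-13.
2nd Friday of September 2032: 2032-09-10.
October 2032 — 2nd Friday is 2032-10-08.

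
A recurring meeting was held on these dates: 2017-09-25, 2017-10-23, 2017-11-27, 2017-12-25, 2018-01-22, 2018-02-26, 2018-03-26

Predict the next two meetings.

These are Mondays at 28- or 35-day spacing (28, 35, 28, 28, 35, 28).
The pattern: 4th Monday of the month.
4th Monday of April 2018: 2018-04-23.
May 2018 — 4th Monday is 2018-05-28.

2018-04-23, 2018-05-28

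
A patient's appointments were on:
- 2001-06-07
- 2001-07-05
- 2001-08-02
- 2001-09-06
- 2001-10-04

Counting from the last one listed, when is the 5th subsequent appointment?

These are Thursdays at 28- or 35-day spacing (28, 28, 35, 28).
The pattern: 1st Thursday of the month.
1st Thursday of November 2001: 2001-11-01.
December 2001 — 1st Thursday is 2001-12-06.
January 2002 — 1st Thursday is 2002-01-03.
1st Thursday of February 2002: 2002-02-07.
1st Thursday of March 2002: 2002-03-07.

2002-03-07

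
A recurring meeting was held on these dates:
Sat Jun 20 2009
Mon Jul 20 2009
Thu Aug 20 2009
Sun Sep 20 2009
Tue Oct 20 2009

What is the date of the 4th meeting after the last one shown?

The day-of-month is always 20 (30, 31, 31, 30 days between events).
So this recurs on the 20th of each month.
Next: November 2009 → Fri Nov 20 2009.
December 2009: Sun Dec 20 2009.
Next: January 2010 → Wed Jan 20 2010.
Next: February 2010 → Sat Feb 20 2010.

Sat Feb 20 2010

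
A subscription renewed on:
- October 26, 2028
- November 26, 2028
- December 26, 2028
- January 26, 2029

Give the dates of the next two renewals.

Gaps: 31, 30, 31 days — not constant. Every event is on the 26th of the month.
Pattern: the 26th of each month.
February 2029: February 26, 2029.
Next: March 2029 → March 26, 2029.

February 26, 2029; March 26, 2029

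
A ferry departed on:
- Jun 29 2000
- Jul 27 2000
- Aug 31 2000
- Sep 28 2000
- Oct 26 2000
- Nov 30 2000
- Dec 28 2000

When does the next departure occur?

Jan 25 2001

These are Thursdays with 28, 35, 28, 28, 35, 28-day gaps.
Each is the final Thursday of its month — Jun 29 2000 is past the 28th, so '4th Thursday' doesn't fit.
Last Thursday of January 2001: Jan 25 2001.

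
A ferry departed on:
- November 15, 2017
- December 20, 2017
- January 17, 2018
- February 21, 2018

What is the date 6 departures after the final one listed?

August 15, 2018

Gaps: 35, 28, 35 days — a mix of 28 and 35. Every date is a Wednesday.
Each is the 3rd Wednesday of its month.
March 2018 — 3rd Wednesday is March 21, 2018.
3rd Wednesday of April 2018: April 18, 2018.
May 2018 — 3rd Wednesday is May 16, 2018.
3rd Wednesday of June 2018: June 20, 2018.
July 2018 — 3rd Wednesday is July 18, 2018.
August 2018 — 3rd Wednesday is August 15, 2018.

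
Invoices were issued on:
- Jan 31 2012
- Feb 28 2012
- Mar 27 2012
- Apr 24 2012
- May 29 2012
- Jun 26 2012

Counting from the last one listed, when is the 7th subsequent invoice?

These are Tuesdays with 28, 28, 28, 35, 28-day gaps.
Each is the final Tuesday of its month — Jan 31 2012 is past the 28th, so '4th Tuesday' doesn't fit.
Last Tuesday of July 2012: Jul 31 2012.
August 2012 ends with Tuesday Aug 28 2012.
September 2012 ends with Tuesday Sep 25 2012.
October 2012 ends with Tuesday Oct 30 2012.
November 2012 ends with Tuesday Nov 27 2012.
December 2012 ends with Tuesday Dec 25 2012.
January 2013 ends with Tuesday Jan 29 2013.

Jan 29 2013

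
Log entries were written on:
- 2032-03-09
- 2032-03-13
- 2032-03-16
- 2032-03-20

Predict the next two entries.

2032-03-23, 2032-03-27

Every event lands on a Tuesday or Saturday (gaps cycle 4, 3, 4).
So the schedule is: every Tuesday and Saturday.
Next Tuesday: 2032-03-23.
The following Saturday is 2032-03-27.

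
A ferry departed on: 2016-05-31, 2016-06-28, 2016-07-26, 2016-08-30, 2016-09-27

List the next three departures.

All Tuesdays; the gaps (28, 28, 35, 28) vary with month length.
This is the last Tuesday of each month.
Last Tuesday of October 2016: 2016-10-25.
Last Tuesday of November 2016: 2016-11-29.
Last Tuesday of December 2016: 2016-12-27.

2016-10-25, 2016-11-29, 2016-12-27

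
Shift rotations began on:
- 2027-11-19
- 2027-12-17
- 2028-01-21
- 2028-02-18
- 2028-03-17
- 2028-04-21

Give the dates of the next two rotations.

2028-05-19, 2028-06-16

All dates are Fridays, 28, 35, 28, 28, 35 days apart.
Specifically, the 3rd Friday of each month.
3rd Friday of May 2028: 2028-05-19.
June 2028 — 3rd Friday is 2028-06-16.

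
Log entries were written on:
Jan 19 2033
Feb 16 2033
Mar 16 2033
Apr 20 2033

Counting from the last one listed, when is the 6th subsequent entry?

Oct 19 2033

Gaps: 28, 28, 35 days — a mix of 28 and 35. Every date is a Wednesday.
Each is the 3rd Wednesday of its month.
3rd Wednesday of May 2033: May 18 2033.
3rd Wednesday of June 2033: Jun 15 2033.
July 2033 — 3rd Wednesday is Jul 20 2033.
3rd Wednesday of August 2033: Aug 17 2033.
3rd Wednesday of September 2033: Sep 21 2033.
October 2033 — 3rd Wednesday is Oct 19 2033.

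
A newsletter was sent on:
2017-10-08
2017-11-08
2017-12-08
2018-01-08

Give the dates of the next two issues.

Gaps: 31, 30, 31 days — not constant. Every event is on the 8th of the month.
Pattern: the 8th of each month.
Next: February 2018 → 2018-02-08.
Next: March 2018 → 2018-03-08.

2018-02-08, 2018-03-08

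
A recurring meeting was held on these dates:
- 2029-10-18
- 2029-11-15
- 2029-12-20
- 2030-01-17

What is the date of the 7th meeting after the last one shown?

Gaps: 28, 35, 28 days — a mix of 28 and 35. Every date is a Thursday.
Each is the 3rd Thursday of its month.
3rd Thursday of February 2030: 2030-02-21.
March 2030 — 3rd Thursday is 2030-03-21.
3rd Thursday of April 2030: 2030-04-18.
May 2030 — 3rd Thursday is 2030-05-16.
3rd Thursday of June 2030: 2030-06-20.
3rd Thursday of July 2030: 2030-07-18.
August 2030 — 3rd Thursday is 2030-08-15.

2030-08-15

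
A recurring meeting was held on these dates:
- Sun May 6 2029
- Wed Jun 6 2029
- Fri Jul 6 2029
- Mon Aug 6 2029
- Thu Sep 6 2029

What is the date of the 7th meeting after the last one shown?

Each date is the 6th; the gaps (31, 30, 31, 31) track the month lengths.
The rule is the 6th of each month.
Next: October 2029 → Sat Oct 6 2029.
Next: November 2029 → Tue Nov 6 2029.
December 2029: Thu Dec 6 2029.
January 2030: Sun Jan 6 2030.
February 2030: Wed Feb 6 2030.
Next: March 2030 → Wed Mar 6 2030.
April 2030: Sat Apr 6 2030.

Sat Apr 6 2030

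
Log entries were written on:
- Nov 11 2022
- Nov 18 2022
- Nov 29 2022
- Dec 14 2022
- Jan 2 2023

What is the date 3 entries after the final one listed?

Mar 24 2023

Intervals are 7, 11, 15, 19 days — an arithmetic progression with common difference 4.
Next gap: 23 days. Jan 2 2023 + 23 days = Jan 25 2023.
Next gap: 27 days. Jan 25 2023 + 27 days = Feb 21 2023.
Next gap: 31 days. Feb 21 2023 + 31 days = Mar 24 2023.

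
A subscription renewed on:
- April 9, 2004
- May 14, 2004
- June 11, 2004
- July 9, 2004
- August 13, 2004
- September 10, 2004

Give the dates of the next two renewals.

October 8, 2004; November 12, 2004

All dates are Fridays, 35, 28, 28, 35, 28 days apart.
Specifically, the 2nd Friday of each month.
2nd Friday of October 2004: October 8, 2004.
November 2004 — 2nd Friday is November 12, 2004.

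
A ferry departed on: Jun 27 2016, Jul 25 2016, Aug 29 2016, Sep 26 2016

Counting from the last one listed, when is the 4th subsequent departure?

Jan 30 2017

All Mondays; the gaps (28, 35, 28) vary with month length.
This is the last Monday of each month.
October 2016 ends with Monday Oct 31 2016.
Last Monday of November 2016: Nov 28 2016.
December 2016 ends with Monday Dec 26 2016.
January 2017 ends with Monday Jan 30 2017.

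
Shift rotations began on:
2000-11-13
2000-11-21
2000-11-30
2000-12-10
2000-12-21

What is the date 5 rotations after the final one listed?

2001-03-01

The spacing grows by 1 each time: 8, 9, 10, 11 days.
Next gap: 12 days. 2000-12-21 + 12 days = 2001-01-02.
Next gap: 13 days. 2001-01-02 + 13 days = 2001-01-15.
Next gap: 14 days. 2001-01-15 + 14 days = 2001-01-29.
Next gap: 15 days. 2001-01-29 + 15 days = 2001-02-13.
Next gap: 16 days. 2001-02-13 + 16 days = 2001-03-01.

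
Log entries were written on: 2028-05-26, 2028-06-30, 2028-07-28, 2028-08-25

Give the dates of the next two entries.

2028-09-29, 2028-10-27

All Fridays; the gaps (35, 28, 28) vary with month length.
This is the last Friday of each month.
September 2028 ends with Friday 2028-09-29.
Last Friday of October 2028: 2028-10-27.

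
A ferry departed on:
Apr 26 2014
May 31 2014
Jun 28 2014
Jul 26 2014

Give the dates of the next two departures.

Aug 30 2014, Sep 27 2014

These are Saturdays with 35, 28, 28-day gaps.
Each is the final Saturday of its month — May 31 2014 is past the 28th, so '4th Saturday' doesn't fit.
August 2014 ends with Saturday Aug 30 2014.
Last Saturday of September 2014: Sep 27 2014.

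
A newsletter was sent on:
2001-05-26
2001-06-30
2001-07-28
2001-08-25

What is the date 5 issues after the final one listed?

Every date is a Saturday; gaps 35, 28, 28 days.
Each is the last Saturday of its month (at least one falls on the 29th or later, ruling out '4th Saturday').
September 2001 ends with Saturday 2001-09-29.
October 2001 ends with Saturday 2001-10-27.
November 2001 ends with Saturday 2001-11-24.
Last Saturday of December 2001: 2001-12-29.
January 2002 ends with Saturday 2002-01-26.

2002-01-26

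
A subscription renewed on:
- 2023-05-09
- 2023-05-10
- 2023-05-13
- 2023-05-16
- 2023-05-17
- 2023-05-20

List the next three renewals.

2023-05-23, 2023-05-24, 2023-05-27

Gaps: 1, 3, 3, 1, 3 days — not constant, but cyclic with period 3.
The events fall on every Tuesday, Wednesday and Saturday.
Next Tuesday: 2023-05-23.
Next Wednesday: 2023-05-24.
The following Saturday is 2023-05-27.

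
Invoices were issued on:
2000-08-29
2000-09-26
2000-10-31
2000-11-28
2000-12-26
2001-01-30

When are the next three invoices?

Every date is a Tuesday; gaps 28, 35, 28, 28, 35 days.
Each is the last Tuesday of its month (at least one falls on the 29th or later, ruling out '4th Tuesday').
Last Tuesday of February 2001: 2001-02-27.
March 2001 ends with Tuesday 2001-03-27.
April 2001 ends with Tuesday 2001-04-24.

2001-02-27, 2001-03-27, 2001-04-24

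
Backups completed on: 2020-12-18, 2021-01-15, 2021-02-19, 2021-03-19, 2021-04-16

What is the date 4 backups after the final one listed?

These are Fridays at 28- or 35-day spacing (28, 35, 28, 28).
The pattern: 3rd Friday of the month.
May 2021 — 3rd Friday is 2021-05-21.
June 2021 — 3rd Friday is 2021-06-18.
July 2021 — 3rd Friday is 2021-07-16.
August 2021 — 3rd Friday is 2021-08-20.

2021-08-20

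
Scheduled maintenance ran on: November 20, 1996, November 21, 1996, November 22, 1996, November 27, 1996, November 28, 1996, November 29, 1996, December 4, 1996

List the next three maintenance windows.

December 5, 1996; December 6, 1996; December 11, 1996

Gaps: 1, 1, 5, 1, 1, 5 days — not constant, but cyclic with period 3.
The events fall on every Wednesday, Thursday and Friday.
The following Thursday is December 5, 1996.
Next Friday: December 6, 1996.
Next Wednesday: December 11, 1996.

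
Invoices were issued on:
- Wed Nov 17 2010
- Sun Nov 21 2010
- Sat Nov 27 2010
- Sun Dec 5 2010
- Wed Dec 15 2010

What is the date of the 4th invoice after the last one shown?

Sun Feb 13 2011

The spacing grows by 2 each time: 4, 6, 8, 10 days.
Next gap: 12 days. Wed Dec 15 2010 + 12 days = Mon Dec 27 2010.
Next gap: 14 days. Mon Dec 27 2010 + 14 days = Mon Jan 10 2011.
Next gap: 16 days. Mon Jan 10 2011 + 16 days = Wed Jan 26 2011.
Next gap: 18 days. Wed Jan 26 2011 + 18 days = Sun Feb 13 2011.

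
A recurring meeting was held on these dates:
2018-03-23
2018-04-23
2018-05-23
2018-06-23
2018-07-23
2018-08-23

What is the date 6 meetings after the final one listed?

2019-02-23

Gaps: 31, 30, 31, 30, 31 days — not constant. Every event is on the 23rd of the month.
Pattern: the 23rd of each month.
Next: September 2018 → 2018-09-23.
Next: October 2018 → 2018-10-23.
Next: November 2018 → 2018-11-23.
Next: December 2018 → 2018-12-23.
Next: January 2019 → 2019-01-23.
Next: February 2019 → 2019-02-23.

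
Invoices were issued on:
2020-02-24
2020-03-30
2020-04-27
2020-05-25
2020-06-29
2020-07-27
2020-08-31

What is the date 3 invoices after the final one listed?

All Mondays; the gaps (35, 28, 28, 35, 28, 35) vary with month length.
This is the last Monday of each month.
September 2020 ends with Monday 2020-09-28.
Last Monday of October 2020: 2020-10-26.
November 2020 ends with Monday 2020-11-30.

2020-11-30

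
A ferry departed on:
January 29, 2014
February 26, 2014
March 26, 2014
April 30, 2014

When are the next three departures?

May 28, 2014; June 25, 2014; July 30, 2014

All Wednesdays; the gaps (28, 28, 35) vary with month length.
This is the last Wednesday of each month.
Last Wednesday of May 2014: May 28, 2014.
Last Wednesday of June 2014: June 25, 2014.
July 2014 ends with Wednesday July 30, 2014.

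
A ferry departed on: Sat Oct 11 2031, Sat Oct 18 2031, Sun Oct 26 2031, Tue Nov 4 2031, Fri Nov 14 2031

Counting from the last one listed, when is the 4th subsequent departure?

The spacing grows by 1 each time: 7, 8, 9, 10 days.
Next gap: 11 days. Fri Nov 14 2031 + 11 days = Tue Nov 25 2031.
Next gap: 12 days. Tue Nov 25 2031 + 12 days = Sun Dec 7 2031.
Next gap: 13 days. Sun Dec 7 2031 + 13 days = Sat Dec 20 2031.
Next gap: 14 days. Sat Dec 20 2031 + 14 days = Sat Jan 3 2032.

Sat Jan 3 2032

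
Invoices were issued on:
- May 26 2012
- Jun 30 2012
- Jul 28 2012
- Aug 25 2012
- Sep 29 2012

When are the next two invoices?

Oct 27 2012, Nov 24 2012

These are Saturdays with 35, 28, 28, 35-day gaps.
Each is the final Saturday of its month — Jun 30 2012 is past the 28th, so '4th Saturday' doesn't fit.
Last Saturday of October 2012: Oct 27 2012.
Last Saturday of November 2012: Nov 24 2012.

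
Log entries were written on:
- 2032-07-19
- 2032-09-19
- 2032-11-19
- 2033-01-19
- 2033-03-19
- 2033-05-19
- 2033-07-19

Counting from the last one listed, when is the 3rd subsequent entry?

The day-of-month is always 19 (62, 61, 61, 59, 61, 61 days between events).
So this recurs on the 19th of every 2 months.
September 2033: 2033-09-19.
November 2033: 2033-11-19.
Next: January 2034 → 2034-01-19.

2034-01-19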